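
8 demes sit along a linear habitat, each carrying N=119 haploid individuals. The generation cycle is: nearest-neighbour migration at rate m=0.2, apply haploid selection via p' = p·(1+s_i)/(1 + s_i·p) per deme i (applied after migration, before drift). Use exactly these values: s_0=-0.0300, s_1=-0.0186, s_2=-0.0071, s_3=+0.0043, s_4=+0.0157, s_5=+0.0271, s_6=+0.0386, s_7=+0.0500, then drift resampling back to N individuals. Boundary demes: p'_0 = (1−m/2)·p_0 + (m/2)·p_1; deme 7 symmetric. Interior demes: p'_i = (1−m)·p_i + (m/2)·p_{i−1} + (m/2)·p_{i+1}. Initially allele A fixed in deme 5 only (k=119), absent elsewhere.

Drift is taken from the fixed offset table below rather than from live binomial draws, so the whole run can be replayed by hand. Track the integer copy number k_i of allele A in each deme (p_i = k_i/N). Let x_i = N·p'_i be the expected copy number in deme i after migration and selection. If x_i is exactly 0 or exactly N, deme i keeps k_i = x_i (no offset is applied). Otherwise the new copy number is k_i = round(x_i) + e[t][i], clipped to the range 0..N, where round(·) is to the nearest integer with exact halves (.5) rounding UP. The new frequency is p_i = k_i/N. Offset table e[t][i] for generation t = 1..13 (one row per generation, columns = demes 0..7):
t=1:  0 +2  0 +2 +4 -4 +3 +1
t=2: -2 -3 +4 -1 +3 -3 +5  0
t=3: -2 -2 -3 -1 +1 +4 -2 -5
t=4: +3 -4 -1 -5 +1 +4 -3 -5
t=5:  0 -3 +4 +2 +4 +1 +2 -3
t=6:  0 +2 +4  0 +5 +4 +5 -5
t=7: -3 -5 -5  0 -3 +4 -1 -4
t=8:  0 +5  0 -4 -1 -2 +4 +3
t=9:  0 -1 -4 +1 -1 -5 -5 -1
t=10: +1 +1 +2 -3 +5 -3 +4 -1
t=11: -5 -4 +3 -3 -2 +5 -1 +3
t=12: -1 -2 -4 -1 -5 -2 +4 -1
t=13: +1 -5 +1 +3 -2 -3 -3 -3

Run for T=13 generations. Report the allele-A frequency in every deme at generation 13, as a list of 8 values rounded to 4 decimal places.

t=0: k=[0 0 0 0 0 119 0 0]
t=1: x=[0.0000 0.0000 0.0000 0.0000 12.0679 95.7050 12.3118 0.0000] k=[0 0 0 0 16 92 15 0]
t=2: x=[0.0000 0.0000 0.0000 1.6068 22.2807 77.4262 21.8679 1.5740] k=[0 0 0 1 25 74 27 2]
t=3: x=[0.0000 0.0000 0.0993 3.3138 27.8308 65.1892 30.0426 4.7161] k=[0 0 0 2 29 69 28 0]
t=4: x=[0.0000 0.0000 0.1986 4.5186 30.6532 61.6948 30.1445 2.9365] k=[0 0 0 0 32 66 27 0]
t=5: x=[0.0000 0.0000 0.0000 3.2134 32.5672 59.4954 29.0230 2.8318] k=[0 0 0 5 37 60 31 0]
t=6: x=[0.0000 0.0000 0.4965 7.7310 36.4930 55.5913 31.6725 3.2508] k=[0 0 4 8 41 60 37 0]
t=7: x=[0.0000 0.3926 3.9725 10.9426 40.0127 56.5930 36.5521 3.8790] k=[0 0 0 11 37 61 36 0]
t=8: x=[0.0000 0.0000 1.0923 12.5481 37.1972 56.8935 35.8414 3.7743] k=[0 0 1 9 36 55 40 7]
t=9: x=[0.0000 0.0981 1.6881 10.9426 35.5874 52.3828 39.1889 10.7684] k=[0 0 0 12 35 47 34 10]
t=10: x=[0.0000 0.0000 1.1916 13.1501 34.2789 45.2474 33.8091 12.9525] k=[0 0 3 10 39 42 38 12]
t=11: x=[0.0000 0.2944 3.3765 12.2471 36.7948 42.0240 36.7551 15.2365] k=[0 0 6 9 35 47 36 18]
t=12: x=[0.0000 0.5889 5.6615 11.3440 33.9769 45.4487 36.2475 20.6185] k=[0 0 2 10 29 43 40 20]
t=13: x=[0.0000 0.1963 2.5819 11.1433 28.8390 42.0240 39.2903 22.8884] k=[0 0 4 14 27 39 36 20]

[0.0000, 0.0000, 0.0336, 0.1176, 0.2269, 0.3277, 0.3025, 0.1681]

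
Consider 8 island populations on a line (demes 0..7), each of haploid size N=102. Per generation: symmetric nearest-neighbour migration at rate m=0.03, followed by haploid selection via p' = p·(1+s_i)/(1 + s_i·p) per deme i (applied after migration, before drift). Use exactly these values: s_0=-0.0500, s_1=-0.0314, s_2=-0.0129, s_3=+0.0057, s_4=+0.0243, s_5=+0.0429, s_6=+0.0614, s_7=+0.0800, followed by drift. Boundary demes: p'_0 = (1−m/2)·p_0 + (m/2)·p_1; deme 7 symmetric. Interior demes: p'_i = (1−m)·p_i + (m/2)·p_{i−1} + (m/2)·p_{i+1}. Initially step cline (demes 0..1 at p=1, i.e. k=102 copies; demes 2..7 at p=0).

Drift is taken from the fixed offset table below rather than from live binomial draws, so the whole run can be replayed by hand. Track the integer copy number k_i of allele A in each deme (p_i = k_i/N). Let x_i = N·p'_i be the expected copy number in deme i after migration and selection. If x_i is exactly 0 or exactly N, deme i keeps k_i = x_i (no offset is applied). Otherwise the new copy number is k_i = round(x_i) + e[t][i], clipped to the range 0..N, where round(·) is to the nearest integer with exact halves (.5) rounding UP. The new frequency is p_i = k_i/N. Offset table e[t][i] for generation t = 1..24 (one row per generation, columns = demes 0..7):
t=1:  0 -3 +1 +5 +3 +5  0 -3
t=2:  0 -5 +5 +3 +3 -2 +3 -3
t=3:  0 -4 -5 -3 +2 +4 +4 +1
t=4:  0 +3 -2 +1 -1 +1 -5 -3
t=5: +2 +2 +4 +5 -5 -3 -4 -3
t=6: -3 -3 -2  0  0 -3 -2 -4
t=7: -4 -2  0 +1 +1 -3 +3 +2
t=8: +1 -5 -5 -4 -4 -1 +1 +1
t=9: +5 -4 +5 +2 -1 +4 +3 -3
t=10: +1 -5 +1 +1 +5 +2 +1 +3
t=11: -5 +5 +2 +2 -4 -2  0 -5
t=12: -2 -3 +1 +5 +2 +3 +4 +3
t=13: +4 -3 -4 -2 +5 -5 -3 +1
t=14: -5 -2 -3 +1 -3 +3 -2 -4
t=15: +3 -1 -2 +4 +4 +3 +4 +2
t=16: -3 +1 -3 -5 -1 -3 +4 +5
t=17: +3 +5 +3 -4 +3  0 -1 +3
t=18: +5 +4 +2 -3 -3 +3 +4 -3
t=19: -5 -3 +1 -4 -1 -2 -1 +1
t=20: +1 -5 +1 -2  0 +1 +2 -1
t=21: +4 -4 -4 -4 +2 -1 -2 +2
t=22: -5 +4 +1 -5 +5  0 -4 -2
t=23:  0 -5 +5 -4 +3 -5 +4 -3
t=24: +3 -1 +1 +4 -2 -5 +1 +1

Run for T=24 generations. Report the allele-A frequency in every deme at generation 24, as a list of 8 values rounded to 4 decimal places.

[0.8137, 0.4118, 0.1863, 0.0490, 0.1471, 0.0000, 0.1078, 0.0980]

t=0: k=[102 102 0 0 0 0 0 0]
t=1: x=[102.0000 100.4212 1.5106 0.0000 0.0000 0.0000 0.0000 0.0000] k=[102 97 3 0 0 0 0 0]
t=2: x=[101.9211 95.4728 4.3111 0.0453 0.0000 0.0000 0.0000 0.0000] k=[102 90 9 3 0 0 0 0]
t=3: x=[101.8105 88.5980 10.0072 3.0618 0.0461 0.0000 0.0000 0.0000] k=[102 85 5 0 2 0 0 0]
t=4: x=[101.7316 83.5783 6.0507 0.1056 1.9862 0.0313 0.0000 0.0000] k=[102 87 4 1 1 1 0 0]
t=5: x=[101.7632 85.5444 5.1363 1.0509 1.0241 1.0268 0.0159 0.0000] k=[102 88 9 6 0 0 0 0]
t=6: x=[101.7790 86.6128 10.0220 5.9870 0.0922 0.0000 0.0000 0.0000] k=[99 84 8 6 0 0 0 0]
t=7: x=[98.6109 82.5885 9.0029 5.9719 0.0922 0.0000 0.0000 0.0000] k=[95 81 9 7 1 0 0 0]
t=8: x=[94.4387 79.5769 9.9330 6.9769 1.1008 0.0156 0.0000 0.0000] k=[95 75 5 3 0 0 0 0]
t=9: x=[94.3446 73.6009 5.9469 3.0015 0.0461 0.0000 0.0000 0.0000] k=[99 70 11 5 0 0 0 0]
t=10: x=[98.3906 68.8400 11.6602 5.0422 0.0768 0.0000 0.0000 0.0000] k=[99 64 13 6 5 0 0 0]
t=11: x=[98.2962 62.9944 13.5071 6.1226 5.0541 0.0782 0.0000 0.0000] k=[93 68 16 8 1 0 0 0]
t=12: x=[92.1791 66.8639 16.4798 8.0571 1.1162 0.0156 0.0000 0.0000] k=[90 64 17 13 3 3 0 0]
t=13: x=[89.0407 62.9188 17.4563 12.9742 3.2241 3.0779 0.0478 0.0000] k=[93 60 13 11 8 0 0 0]
t=14: x=[92.0540 58.9985 13.5220 11.0408 8.1023 0.1251 0.0000 0.0000] k=[87 57 11 12 5 3 0 0]
t=15: x=[85.8655 55.9555 11.5711 11.9398 5.1920 3.1092 0.0478 0.0000] k=[89 55 10 16 9 6 4 0]
t=16: x=[87.8774 54.0252 10.6406 15.8811 9.2602 6.2572 4.2037 0.0648] k=[85 55 8 11 8 3 8 5]
t=17: x=[83.7955 53.9350 8.6467 10.9655 8.1482 3.2808 8.3243 5.4271] k=[87 59 12 7 11 3 7 8]
t=18: x=[85.8966 57.9182 12.4870 7.1728 11.0544 3.3120 7.3513 8.5701] k=[91 62 14 4 8 6 11 6]
t=19: x=[90.0338 60.9348 14.4086 4.2330 8.0870 6.3506 11.4415 6.5299] k=[85 58 15 0 7 4 10 8]
t=20: x=[83.8420 56.9591 15.2508 0.3319 7.0050 4.3049 10.4246 8.6181] k=[85 52 16 0 7 5 12 8]
t=21: x=[83.7490 51.1416 16.1230 0.3470 7.0203 5.3438 12.4728 8.6501] k=[88 47 12 0 9 4 10 11]
t=22: x=[86.7309 46.2823 12.2048 0.3168 8.9848 4.3361 10.4718 11.7625] k=[82 50 13 0 14 4 6 10]
t=23: x=[80.6675 49.1122 13.2100 0.4073 13.9262 4.3517 6.3771 10.6522] k=[81 44 18 0 17 0 10 8]
t=24: x=[79.5601 43.3678 17.9273 0.5280 16.8246 0.4223 10.3617 8.6181] k=[83 42 19 5 15 0 11 10]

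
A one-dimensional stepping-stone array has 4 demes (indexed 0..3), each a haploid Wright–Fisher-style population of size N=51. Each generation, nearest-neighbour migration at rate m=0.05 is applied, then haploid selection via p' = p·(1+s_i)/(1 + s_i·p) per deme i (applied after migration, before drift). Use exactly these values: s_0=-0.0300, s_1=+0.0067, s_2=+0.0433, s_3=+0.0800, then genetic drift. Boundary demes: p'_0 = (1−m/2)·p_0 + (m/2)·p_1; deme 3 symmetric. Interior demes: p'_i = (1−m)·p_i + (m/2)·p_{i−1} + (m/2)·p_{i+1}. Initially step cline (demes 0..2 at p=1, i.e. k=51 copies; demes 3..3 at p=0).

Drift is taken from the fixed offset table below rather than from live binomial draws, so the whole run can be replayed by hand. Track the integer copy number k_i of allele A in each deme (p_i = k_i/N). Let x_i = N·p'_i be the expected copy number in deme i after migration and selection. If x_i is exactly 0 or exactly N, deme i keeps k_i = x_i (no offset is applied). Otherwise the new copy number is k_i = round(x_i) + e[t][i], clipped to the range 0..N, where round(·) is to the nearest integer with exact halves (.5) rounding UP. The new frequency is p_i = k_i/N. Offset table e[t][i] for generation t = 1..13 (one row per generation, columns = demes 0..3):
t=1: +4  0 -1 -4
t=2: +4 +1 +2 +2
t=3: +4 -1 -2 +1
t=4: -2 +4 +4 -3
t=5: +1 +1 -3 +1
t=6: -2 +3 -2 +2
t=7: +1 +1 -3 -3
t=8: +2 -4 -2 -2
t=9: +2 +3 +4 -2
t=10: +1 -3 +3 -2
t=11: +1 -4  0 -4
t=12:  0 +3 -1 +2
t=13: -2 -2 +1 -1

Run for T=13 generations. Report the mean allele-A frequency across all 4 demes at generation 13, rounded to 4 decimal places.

0.6765

t=0: k=[51 51 51 0]
t=1: x=[51.0000 51.0000 49.7766 1.3743] k=[51 51 49 0]
t=2: x=[51.0000 50.9503 47.9489 1.3205] k=[51 51 50 3]
t=3: x=[51.0000 50.9752 48.9356 4.4797] k=[51 50 47 5]
t=4: x=[50.9742 49.9568 46.2121 6.4726] k=[49 51 50 3]
t=5: x=[48.9921 50.9255 48.9356 4.4797] k=[50 51 46 5]
t=6: x=[49.9954 50.8510 45.3176 6.4461] k=[48 51 43 8]
t=7: x=[47.9899 50.7268 42.6259 9.4534] k=[49 51 40 6]
t=8: x=[48.9921 50.6771 39.7999 7.3194] k=[51 47 38 5]
t=9: x=[50.8969 46.9002 37.8186 6.2340] k=[51 50 42 4]
t=10: x=[50.9742 49.8326 41.5799 5.3048] k=[51 47 45 3]
t=11: x=[50.8969 47.0743 44.2521 4.3464] k=[51 43 44 0]
t=12: x=[50.7938 43.2689 43.1604 1.1860] k=[51 46 42 3]
t=13: x=[50.8711 46.0549 41.4582 4.2664] k=[49 44 42 3]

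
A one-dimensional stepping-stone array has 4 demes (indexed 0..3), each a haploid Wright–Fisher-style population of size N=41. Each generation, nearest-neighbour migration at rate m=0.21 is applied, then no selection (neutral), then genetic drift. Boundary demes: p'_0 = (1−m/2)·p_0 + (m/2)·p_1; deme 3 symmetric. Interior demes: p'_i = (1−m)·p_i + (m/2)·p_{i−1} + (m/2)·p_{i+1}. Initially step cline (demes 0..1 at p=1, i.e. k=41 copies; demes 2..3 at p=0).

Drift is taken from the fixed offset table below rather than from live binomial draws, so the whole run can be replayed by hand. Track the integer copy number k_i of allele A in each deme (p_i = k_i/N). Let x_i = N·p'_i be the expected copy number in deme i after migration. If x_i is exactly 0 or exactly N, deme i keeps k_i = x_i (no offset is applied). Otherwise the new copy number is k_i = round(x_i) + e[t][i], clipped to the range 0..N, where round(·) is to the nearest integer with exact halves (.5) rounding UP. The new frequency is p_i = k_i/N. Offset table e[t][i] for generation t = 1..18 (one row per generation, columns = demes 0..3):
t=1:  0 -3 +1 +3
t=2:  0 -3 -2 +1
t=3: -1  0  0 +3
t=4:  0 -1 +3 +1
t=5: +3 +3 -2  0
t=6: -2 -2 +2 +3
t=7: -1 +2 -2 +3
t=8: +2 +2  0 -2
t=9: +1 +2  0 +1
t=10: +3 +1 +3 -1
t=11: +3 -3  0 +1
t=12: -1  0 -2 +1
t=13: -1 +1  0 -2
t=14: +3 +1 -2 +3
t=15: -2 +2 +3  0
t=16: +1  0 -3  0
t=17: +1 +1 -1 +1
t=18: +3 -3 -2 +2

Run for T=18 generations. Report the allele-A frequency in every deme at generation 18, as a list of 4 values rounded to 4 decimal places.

t=0: k=[41 41 0 0]
t=1: x=[41.0000 36.6950 4.3050 0.0000] k=[41 34 5 0]
t=2: x=[40.2650 31.6900 7.5200 0.5250] k=[40 29 6 2]
t=3: x=[38.8450 27.7400 7.9950 2.4200] k=[38 28 8 5]
t=4: x=[36.9500 26.9500 9.7850 5.3150] k=[37 26 13 6]
t=5: x=[35.8450 25.7900 13.6300 6.7350] k=[39 29 12 7]
t=6: x=[37.9500 28.2650 13.2600 7.5250] k=[36 26 15 11]
t=7: x=[34.9500 25.8950 15.7350 11.4200] k=[34 28 14 14]
t=8: x=[33.3700 27.1600 15.4700 14.0000] k=[35 29 15 12]
t=9: x=[34.3700 28.1600 16.1550 12.3150] k=[35 30 16 13]
t=10: x=[34.4750 29.0550 17.1550 13.3150] k=[37 30 20 12]
t=11: x=[36.2650 29.6850 20.2100 12.8400] k=[39 27 20 14]
t=12: x=[37.7400 27.5250 20.1050 14.6300] k=[37 28 18 16]
t=13: x=[36.0550 27.8950 18.8400 16.2100] k=[35 29 19 14]
t=14: x=[34.3700 28.5800 19.5250 14.5250] k=[37 30 18 18]
t=15: x=[36.2650 29.4750 19.2600 18.0000] k=[34 31 22 18]
t=16: x=[33.6850 30.3700 22.5250 18.4200] k=[35 30 20 18]
t=17: x=[34.4750 29.4750 20.8400 18.2100] k=[35 30 20 19]
t=18: x=[34.4750 29.4750 20.9450 19.1050] k=[37 26 19 21]

[0.9024, 0.6341, 0.4634, 0.5122]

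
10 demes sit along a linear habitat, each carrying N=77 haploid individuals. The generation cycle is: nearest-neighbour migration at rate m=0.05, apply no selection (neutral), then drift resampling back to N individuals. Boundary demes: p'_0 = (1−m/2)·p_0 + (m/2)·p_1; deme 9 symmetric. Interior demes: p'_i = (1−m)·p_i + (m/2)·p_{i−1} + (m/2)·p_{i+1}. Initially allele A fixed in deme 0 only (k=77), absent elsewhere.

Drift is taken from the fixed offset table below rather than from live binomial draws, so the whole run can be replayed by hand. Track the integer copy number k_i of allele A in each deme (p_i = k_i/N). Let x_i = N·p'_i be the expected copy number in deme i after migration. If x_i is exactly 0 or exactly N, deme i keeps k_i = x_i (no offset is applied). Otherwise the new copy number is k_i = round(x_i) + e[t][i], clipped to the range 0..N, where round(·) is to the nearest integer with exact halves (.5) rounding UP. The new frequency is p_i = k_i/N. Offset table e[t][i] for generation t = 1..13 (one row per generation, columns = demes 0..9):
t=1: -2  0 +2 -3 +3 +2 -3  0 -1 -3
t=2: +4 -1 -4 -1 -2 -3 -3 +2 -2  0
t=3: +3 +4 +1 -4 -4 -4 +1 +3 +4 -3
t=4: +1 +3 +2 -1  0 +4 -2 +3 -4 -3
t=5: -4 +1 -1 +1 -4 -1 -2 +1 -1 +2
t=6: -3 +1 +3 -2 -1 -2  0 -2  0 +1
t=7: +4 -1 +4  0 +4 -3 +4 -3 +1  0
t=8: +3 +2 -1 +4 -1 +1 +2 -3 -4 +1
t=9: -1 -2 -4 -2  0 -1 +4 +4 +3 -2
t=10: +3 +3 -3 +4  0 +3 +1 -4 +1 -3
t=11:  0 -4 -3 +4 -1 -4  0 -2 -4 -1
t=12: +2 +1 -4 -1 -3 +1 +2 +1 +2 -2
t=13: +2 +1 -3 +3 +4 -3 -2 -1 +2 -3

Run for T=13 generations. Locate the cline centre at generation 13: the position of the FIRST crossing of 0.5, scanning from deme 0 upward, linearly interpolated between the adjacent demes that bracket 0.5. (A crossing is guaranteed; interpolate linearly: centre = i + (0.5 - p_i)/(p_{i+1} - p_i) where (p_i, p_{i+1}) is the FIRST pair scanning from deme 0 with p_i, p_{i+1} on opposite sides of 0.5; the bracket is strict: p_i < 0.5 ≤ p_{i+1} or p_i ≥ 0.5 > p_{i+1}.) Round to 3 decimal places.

0.691

t=0: k=[77 0 0 0 0 0 0 0 0 0]
t=1: x=[75.0750 1.9250 0.0000 0.0000 0.0000 0.0000 0.0000 0.0000 0.0000 0.0000] k=[73 2 0 0 0 0 0 0 0 0]
t=2: x=[71.2250 3.7250 0.0500 0.0000 0.0000 0.0000 0.0000 0.0000 0.0000 0.0000] k=[75 3 0 0 0 0 0 0 0 0]
t=3: x=[73.2000 4.7250 0.0750 0.0000 0.0000 0.0000 0.0000 0.0000 0.0000 0.0000] k=[76 9 1 0 0 0 0 0 0 0]
t=4: x=[74.3250 10.4750 1.1750 0.0250 0.0000 0.0000 0.0000 0.0000 0.0000 0.0000] k=[75 13 3 0 0 0 0 0 0 0]
t=5: x=[73.4500 14.3000 3.1750 0.0750 0.0000 0.0000 0.0000 0.0000 0.0000 0.0000] k=[69 15 2 1 0 0 0 0 0 0]
t=6: x=[67.6500 16.0250 2.3000 1.0000 0.0250 0.0000 0.0000 0.0000 0.0000 0.0000] k=[65 17 5 0 0 0 0 0 0 0]
t=7: x=[63.8000 17.9000 5.1750 0.1250 0.0000 0.0000 0.0000 0.0000 0.0000 0.0000] k=[68 17 9 0 0 0 0 0 0 0]
t=8: x=[66.7250 18.0750 8.9750 0.2250 0.0000 0.0000 0.0000 0.0000 0.0000 0.0000] k=[70 20 8 4 0 0 0 0 0 0]
t=9: x=[68.7500 20.9500 8.2000 4.0000 0.1000 0.0000 0.0000 0.0000 0.0000 0.0000] k=[68 19 4 2 0 0 0 0 0 0]
t=10: x=[66.7750 19.8500 4.3250 2.0000 0.0500 0.0000 0.0000 0.0000 0.0000 0.0000] k=[70 23 1 6 0 0 0 0 0 0]
t=11: x=[68.8250 23.6250 1.6750 5.7250 0.1500 0.0000 0.0000 0.0000 0.0000 0.0000] k=[69 20 0 10 0 0 0 0 0 0]
t=12: x=[67.7750 20.7250 0.7500 9.5000 0.2500 0.0000 0.0000 0.0000 0.0000 0.0000] k=[70 22 0 9 0 0 0 0 0 0]
t=13: x=[68.8000 22.6500 0.7750 8.5500 0.2250 0.0000 0.0000 0.0000 0.0000 0.0000] k=[71 24 0 12 4 0 0 0 0 0]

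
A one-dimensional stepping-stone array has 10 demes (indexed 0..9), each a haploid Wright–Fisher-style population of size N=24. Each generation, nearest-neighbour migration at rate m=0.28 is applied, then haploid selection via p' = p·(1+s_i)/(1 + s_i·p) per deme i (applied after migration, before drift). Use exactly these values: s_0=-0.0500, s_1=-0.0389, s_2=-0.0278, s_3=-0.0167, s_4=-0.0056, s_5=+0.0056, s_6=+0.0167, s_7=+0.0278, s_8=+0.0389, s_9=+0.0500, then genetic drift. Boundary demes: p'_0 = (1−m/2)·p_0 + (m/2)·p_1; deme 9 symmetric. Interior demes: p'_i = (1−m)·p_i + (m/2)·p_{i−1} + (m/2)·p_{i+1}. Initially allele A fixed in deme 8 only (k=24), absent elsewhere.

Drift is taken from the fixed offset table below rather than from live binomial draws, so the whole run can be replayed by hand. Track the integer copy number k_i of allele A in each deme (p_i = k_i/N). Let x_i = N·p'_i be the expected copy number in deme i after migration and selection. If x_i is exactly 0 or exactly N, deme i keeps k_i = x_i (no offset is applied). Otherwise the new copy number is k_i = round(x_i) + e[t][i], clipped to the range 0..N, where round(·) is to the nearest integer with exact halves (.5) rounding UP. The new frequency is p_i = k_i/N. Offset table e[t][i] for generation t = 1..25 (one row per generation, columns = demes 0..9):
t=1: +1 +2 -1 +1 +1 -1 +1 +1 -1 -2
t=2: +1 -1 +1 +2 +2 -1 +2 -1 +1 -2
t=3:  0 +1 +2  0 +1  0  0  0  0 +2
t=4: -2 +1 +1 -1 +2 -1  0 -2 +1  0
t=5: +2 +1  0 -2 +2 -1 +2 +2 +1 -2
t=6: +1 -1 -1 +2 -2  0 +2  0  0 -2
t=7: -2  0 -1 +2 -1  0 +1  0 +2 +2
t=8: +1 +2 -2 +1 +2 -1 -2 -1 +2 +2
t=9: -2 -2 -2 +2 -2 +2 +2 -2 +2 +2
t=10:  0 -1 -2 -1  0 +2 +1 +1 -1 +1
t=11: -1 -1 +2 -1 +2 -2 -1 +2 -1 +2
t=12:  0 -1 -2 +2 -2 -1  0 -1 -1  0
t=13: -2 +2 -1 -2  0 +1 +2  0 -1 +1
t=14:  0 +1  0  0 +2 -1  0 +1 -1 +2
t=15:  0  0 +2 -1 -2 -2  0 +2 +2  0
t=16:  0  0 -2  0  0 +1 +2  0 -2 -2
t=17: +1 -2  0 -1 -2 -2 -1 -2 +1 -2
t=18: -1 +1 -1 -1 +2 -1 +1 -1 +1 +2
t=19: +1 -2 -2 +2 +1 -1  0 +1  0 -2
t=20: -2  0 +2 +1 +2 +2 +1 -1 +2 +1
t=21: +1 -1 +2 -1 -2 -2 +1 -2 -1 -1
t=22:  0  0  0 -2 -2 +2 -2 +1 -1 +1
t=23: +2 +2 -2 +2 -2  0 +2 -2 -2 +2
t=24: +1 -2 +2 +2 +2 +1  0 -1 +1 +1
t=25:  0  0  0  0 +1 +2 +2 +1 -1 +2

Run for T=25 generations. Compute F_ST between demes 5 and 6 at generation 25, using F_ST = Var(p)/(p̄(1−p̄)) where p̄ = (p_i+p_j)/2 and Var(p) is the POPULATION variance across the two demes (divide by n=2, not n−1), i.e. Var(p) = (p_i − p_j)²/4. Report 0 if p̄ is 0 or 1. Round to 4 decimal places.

0.0159

t=0: k=[0 0 0 0 0 0 0 0 24 0]
t=1: x=[0.0000 0.0000 0.0000 0.0000 0.0000 0.0000 0.0000 3.4400 17.4631 3.5035] k=[0 0 0 0 0 0 0 4 16 2]
t=2: x=[0.0000 0.0000 0.0000 0.0000 0.0000 0.0000 0.5691 5.2313 12.5886 4.1240] k=[0 0 0 0 0 0 3 4 14 2]
t=3: x=[0.0000 0.0000 0.0000 0.0000 0.0000 0.4223 2.7602 5.3735 11.1475 3.8346] k=[0 0 0 0 0 0 3 5 11 6]
t=4: x=[0.0000 0.0000 0.0000 0.0000 0.0000 0.4223 2.9020 5.6780 9.6796 6.9382] k=[0 0 0 0 0 0 3 4 11 7]
t=5: x=[0.0000 0.0000 0.0000 0.0000 0.0000 0.4223 2.7602 4.9468 9.6796 7.8149] k=[0 0 0 0 0 0 5 7 11 6]
t=6: x=[0.0000 0.0000 0.0000 0.0000 0.0000 0.7038 4.6417 7.4198 9.9616 6.9382] k=[0 0 0 0 0 1 7 7 10 5]
t=7: x=[0.0000 0.0000 0.0000 0.0000 0.1392 1.7088 6.2361 7.5613 9.0945 5.9148] k=[0 0 0 0 0 2 7 8 11 8]
t=8: x=[0.0000 0.0000 0.0000 0.0000 0.2785 2.4322 6.5183 8.4293 10.3842 8.6886] k=[0 0 0 0 2 1 5 7 12 11]
t=9: x=[0.0000 0.0000 0.0000 0.2754 1.5717 1.7088 4.7831 7.5613 11.3881 11.4317] k=[0 0 0 2 0 4 7 6 13 13]
t=10: x=[0.0000 0.0000 0.2723 1.4174 0.8355 3.8781 6.5183 7.2581 12.2489 13.2901] k=[0 0 0 0 1 6 8 8 11 14]
t=11: x=[0.0000 0.0000 0.0000 0.1377 1.5518 5.6040 7.8070 8.5705 11.2277 13.8667] k=[0 0 0 0 4 4 7 11 10 16]
t=12: x=[0.0000 0.0000 0.0000 0.5509 3.4235 4.4402 7.2234 10.4615 11.2077 15.4306] k=[0 0 0 3 1 3 7 9 10 15]
t=13: x=[0.0000 0.0000 0.4085 2.2652 1.5518 3.2958 6.8004 9.0138 10.7862 14.5806] k=[0 0 0 0 2 4 9 9 10 16]
t=14: x=[0.0000 0.0000 0.0000 0.2754 1.9897 4.4402 8.3902 9.2957 10.9267 15.4306] k=[0 0 0 0 4 3 8 10 10 17]
t=15: x=[0.0000 0.0000 0.0000 0.5509 3.2840 3.8580 7.6662 9.8790 11.2077 16.2777] k=[0 0 0 0 1 2 8 12 13 16]
t=16: x=[0.0000 0.0000 0.0000 0.1377 0.9946 2.7134 7.8070 11.7444 13.5059 15.8447] k=[0 0 0 0 1 4 10 12 12 14]
t=17: x=[0.0000 0.0000 0.0000 0.1377 1.2732 4.4402 9.5350 11.8845 12.5087 14.0057] k=[0 0 0 0 0 2 9 10 14 12]
t=18: x=[0.0000 0.0000 0.0000 0.0000 0.2785 2.7134 8.2494 10.5820 13.3864 12.5724] k=[0 0 0 0 2 2 9 10 14 15]
t=19: x=[0.0000 0.0000 0.0000 0.2754 1.7111 2.9946 8.2494 10.5820 13.8044 15.1345] k=[0 0 0 2 3 2 8 12 14 13]
t=20: x=[0.0000 0.0000 0.2723 1.8313 2.7065 2.9946 7.8070 11.8845 13.8044 13.4294] k=[0 0 2 3 5 5 9 11 16 14]
t=21: x=[0.0000 0.2692 1.8122 3.0943 4.6987 5.5839 8.8122 11.5842 15.2334 14.5608] k=[0 0 4 2 3 4 10 10 14 14]
t=22: x=[0.0000 0.5387 3.0834 2.3836 2.9853 4.7211 9.2540 10.7224 13.6651 14.2834] k=[0 1 3 0 1 7 7 12 13 15]
t=23: x=[0.1330 1.0977 2.2420 0.5509 1.6912 6.1856 7.7869 11.6043 13.3665 14.9961] k=[2 3 0 3 0 6 10 10 11 17]
t=24: x=[2.0421 2.3544 0.8174 2.1271 1.2533 5.7444 9.5350 10.3009 11.9289 16.4153] k=[3 0 3 4 3 7 10 9 13 17]
t=25: x=[2.4642 0.8084 2.6527 3.6674 3.6825 6.8874 9.5350 9.8589 13.2270 16.6904] k=[2 1 3 4 5 9 12 11 12 19]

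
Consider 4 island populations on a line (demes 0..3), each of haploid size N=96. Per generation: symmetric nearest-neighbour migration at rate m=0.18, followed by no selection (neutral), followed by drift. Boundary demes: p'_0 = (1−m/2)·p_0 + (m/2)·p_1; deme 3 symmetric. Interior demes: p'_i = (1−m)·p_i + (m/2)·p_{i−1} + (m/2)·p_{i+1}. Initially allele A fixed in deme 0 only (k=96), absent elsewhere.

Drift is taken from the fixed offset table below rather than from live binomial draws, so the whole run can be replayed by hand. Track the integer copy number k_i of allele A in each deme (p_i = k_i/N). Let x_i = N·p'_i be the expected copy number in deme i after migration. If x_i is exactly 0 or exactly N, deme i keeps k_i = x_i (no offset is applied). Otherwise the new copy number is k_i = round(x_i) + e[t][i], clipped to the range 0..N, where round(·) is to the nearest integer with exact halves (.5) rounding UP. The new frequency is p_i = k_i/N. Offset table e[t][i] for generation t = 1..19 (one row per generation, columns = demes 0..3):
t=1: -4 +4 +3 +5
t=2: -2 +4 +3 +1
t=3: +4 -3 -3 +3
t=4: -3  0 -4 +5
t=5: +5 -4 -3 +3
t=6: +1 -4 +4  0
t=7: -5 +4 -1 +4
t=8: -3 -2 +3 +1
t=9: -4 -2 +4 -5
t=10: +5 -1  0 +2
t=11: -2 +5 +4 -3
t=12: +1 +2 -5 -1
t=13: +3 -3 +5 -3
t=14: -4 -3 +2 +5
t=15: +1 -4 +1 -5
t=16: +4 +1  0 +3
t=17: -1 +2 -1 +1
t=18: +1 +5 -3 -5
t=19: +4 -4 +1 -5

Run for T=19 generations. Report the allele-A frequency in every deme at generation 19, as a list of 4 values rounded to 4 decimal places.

[0.4479, 0.3021, 0.2083, 0.0729]

t=0: k=[96 0 0 0]
t=1: x=[87.3600 8.6400 0.0000 0.0000] k=[83 13 0 0]
t=2: x=[76.7000 18.1300 1.1700 0.0000] k=[75 22 4 0]
t=3: x=[70.2300 25.1500 5.2600 0.3600] k=[74 22 2 3]
t=4: x=[69.3200 24.8800 3.8900 2.9100] k=[66 25 0 8]
t=5: x=[62.3100 26.4400 2.9700 7.2800] k=[67 22 0 10]
t=6: x=[62.9500 24.0700 2.8800 9.1000] k=[64 20 7 9]
t=7: x=[60.0400 22.7900 8.3500 8.8200] k=[55 27 7 13]
t=8: x=[52.4800 27.7200 9.3400 12.4600] k=[49 26 12 13]
t=9: x=[46.9300 26.8100 13.3500 12.9100] k=[43 25 17 8]
t=10: x=[41.3800 25.9000 16.9100 8.8100] k=[46 25 17 11]
t=11: x=[44.1100 26.1700 17.1800 11.5400] k=[42 31 21 9]
t=12: x=[41.0100 31.0900 20.8200 10.0800] k=[42 33 16 9]
t=13: x=[41.1900 32.2800 16.9000 9.6300] k=[44 29 22 7]
t=14: x=[42.6500 29.7200 21.2800 8.3500] k=[39 27 23 13]
t=15: x=[37.9200 27.7200 22.4600 13.9000] k=[39 24 23 9]
t=16: x=[37.6500 25.2600 21.8300 10.2600] k=[42 26 22 13]
t=17: x=[40.5600 27.0800 21.5500 13.8100] k=[40 29 21 15]
t=18: x=[39.0100 29.2700 21.1800 15.5400] k=[40 34 18 11]
t=19: x=[39.4600 33.1000 18.8100 11.6300] k=[43 29 20 7]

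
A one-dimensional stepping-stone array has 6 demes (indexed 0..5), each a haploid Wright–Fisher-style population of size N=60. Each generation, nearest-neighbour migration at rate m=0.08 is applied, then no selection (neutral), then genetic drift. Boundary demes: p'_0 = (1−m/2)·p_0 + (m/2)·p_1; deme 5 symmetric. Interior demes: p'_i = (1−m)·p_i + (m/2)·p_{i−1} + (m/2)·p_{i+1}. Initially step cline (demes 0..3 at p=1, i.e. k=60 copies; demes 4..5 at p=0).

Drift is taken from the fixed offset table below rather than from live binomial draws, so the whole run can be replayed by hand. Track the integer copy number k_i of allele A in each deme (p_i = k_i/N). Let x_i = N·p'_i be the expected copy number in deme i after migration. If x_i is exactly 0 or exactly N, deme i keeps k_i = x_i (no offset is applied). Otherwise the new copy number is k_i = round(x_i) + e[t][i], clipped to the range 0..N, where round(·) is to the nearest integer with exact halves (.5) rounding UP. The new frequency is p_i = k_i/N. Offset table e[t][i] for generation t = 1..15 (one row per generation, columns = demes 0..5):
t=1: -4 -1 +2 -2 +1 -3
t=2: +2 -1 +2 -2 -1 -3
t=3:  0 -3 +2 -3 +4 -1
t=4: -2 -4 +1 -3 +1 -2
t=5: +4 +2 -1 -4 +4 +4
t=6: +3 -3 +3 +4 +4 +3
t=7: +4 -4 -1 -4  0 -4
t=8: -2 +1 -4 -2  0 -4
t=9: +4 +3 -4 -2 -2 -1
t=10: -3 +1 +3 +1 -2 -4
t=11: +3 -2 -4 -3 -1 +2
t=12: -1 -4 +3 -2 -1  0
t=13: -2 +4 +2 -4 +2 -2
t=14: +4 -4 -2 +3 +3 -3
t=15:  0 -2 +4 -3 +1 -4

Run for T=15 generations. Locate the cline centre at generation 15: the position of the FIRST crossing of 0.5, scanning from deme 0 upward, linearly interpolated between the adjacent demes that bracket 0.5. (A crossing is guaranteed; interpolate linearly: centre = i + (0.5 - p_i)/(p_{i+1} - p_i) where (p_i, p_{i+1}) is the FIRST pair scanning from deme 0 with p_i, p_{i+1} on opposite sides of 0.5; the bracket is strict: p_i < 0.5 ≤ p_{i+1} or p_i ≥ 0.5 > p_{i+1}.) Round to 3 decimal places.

2.875

t=0: k=[60 60 60 60 0 0]
t=1: x=[60.0000 60.0000 60.0000 57.6000 2.4000 0.0000] k=[60 60 60 56 3 0]
t=2: x=[60.0000 60.0000 59.8400 54.0400 5.0000 0.1200] k=[60 60 60 52 4 0]
t=3: x=[60.0000 60.0000 59.6800 50.4000 5.7600 0.1600] k=[60 60 60 47 10 0]
t=4: x=[60.0000 60.0000 59.4800 46.0400 11.0800 0.4000] k=[60 60 60 43 12 0]
t=5: x=[60.0000 60.0000 59.3200 42.4400 12.7600 0.4800] k=[60 60 58 38 17 4]
t=6: x=[60.0000 59.9200 57.2800 37.9600 17.3200 4.5200] k=[60 57 60 42 21 8]
t=7: x=[59.8800 57.2400 59.1600 41.8800 21.3200 8.5200] k=[60 53 58 38 21 5]
t=8: x=[59.7200 53.4800 57.0000 38.1200 21.0400 5.6400] k=[58 54 53 36 21 2]
t=9: x=[57.8400 54.1200 52.3600 36.0800 20.8400 2.7600] k=[60 57 48 34 19 2]
t=10: x=[59.8800 56.7600 47.8000 33.9600 18.9200 2.6800] k=[57 58 51 35 17 0]
t=11: x=[57.0400 57.6800 50.6400 34.9200 17.0400 0.6800] k=[60 56 47 32 16 3]
t=12: x=[59.8400 55.8000 46.7600 31.9600 16.1200 3.5200] k=[59 52 50 30 15 4]
t=13: x=[58.7200 52.2000 49.2800 30.2000 15.1600 4.4400] k=[57 56 51 26 17 2]
t=14: x=[56.9600 55.8400 50.2000 26.6400 16.7600 2.6000] k=[60 52 48 30 20 0]
t=15: x=[59.6800 52.1600 47.4400 30.3200 19.6000 0.8000] k=[60 50 51 27 21 0]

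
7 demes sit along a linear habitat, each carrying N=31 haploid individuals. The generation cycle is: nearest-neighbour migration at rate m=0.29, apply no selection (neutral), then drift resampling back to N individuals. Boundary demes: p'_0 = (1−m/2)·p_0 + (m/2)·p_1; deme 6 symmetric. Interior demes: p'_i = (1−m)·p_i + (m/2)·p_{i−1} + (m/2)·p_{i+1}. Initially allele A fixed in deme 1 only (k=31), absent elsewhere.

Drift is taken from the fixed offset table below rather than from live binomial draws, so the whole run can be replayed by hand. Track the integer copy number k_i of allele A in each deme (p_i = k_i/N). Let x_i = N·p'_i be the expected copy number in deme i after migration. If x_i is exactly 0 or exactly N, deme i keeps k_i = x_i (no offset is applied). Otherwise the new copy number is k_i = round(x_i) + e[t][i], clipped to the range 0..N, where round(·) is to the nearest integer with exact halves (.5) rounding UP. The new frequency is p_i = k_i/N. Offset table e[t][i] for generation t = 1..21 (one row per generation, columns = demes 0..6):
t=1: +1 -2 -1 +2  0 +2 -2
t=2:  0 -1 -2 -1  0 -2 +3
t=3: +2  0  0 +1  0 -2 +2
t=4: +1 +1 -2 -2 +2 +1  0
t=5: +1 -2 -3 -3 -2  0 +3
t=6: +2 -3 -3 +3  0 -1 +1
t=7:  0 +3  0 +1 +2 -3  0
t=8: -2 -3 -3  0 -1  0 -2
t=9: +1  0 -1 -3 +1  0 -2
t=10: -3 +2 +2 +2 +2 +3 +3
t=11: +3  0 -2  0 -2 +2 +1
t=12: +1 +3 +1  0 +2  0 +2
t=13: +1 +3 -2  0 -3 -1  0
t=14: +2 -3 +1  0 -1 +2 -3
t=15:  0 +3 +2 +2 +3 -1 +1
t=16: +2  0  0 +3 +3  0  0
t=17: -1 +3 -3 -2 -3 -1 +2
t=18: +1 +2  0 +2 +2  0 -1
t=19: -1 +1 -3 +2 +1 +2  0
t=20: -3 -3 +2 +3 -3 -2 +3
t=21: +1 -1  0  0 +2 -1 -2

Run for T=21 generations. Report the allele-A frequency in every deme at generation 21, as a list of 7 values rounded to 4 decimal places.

[0.3226, 0.2581, 0.2581, 0.2903, 0.1935, 0.0968, 0.1290]

t=0: k=[0 31 0 0 0 0 0]
t=1: x=[4.4950 22.0100 4.4950 0.0000 0.0000 0.0000 0.0000] k=[5 20 3 0 0 0 0]
t=2: x=[7.1750 15.3600 5.0300 0.4350 0.0000 0.0000 0.0000] k=[7 14 3 0 0 0 0]
t=3: x=[8.0150 11.3900 4.1600 0.4350 0.0000 0.0000 0.0000] k=[10 11 4 1 0 0 0]
t=4: x=[10.1450 9.8400 4.5800 1.2900 0.1450 0.0000 0.0000] k=[11 11 3 0 2 0 0]
t=5: x=[11.0000 9.8400 3.7250 0.7250 1.4200 0.2900 0.0000] k=[12 8 1 0 0 0 0]
t=6: x=[11.4200 7.5650 1.8700 0.1450 0.0000 0.0000 0.0000] k=[13 5 0 3 0 0 0]
t=7: x=[11.8400 5.4350 1.1600 2.1300 0.4350 0.0000 0.0000] k=[12 8 1 3 2 0 0]
t=8: x=[11.4200 7.5650 2.3050 2.5650 1.8550 0.2900 0.0000] k=[9 5 0 3 1 0 0]
t=9: x=[8.4200 4.8550 1.1600 2.2750 1.1450 0.1450 0.0000] k=[9 5 0 0 2 0 0]
t=10: x=[8.4200 4.8550 0.7250 0.2900 1.4200 0.2900 0.0000] k=[5 7 3 2 3 3 0]
t=11: x=[5.2900 6.1300 3.4350 2.2900 2.8550 2.5650 0.4350] k=[8 6 1 2 1 5 1]
t=12: x=[7.7100 5.5650 1.8700 1.7100 1.7250 3.8400 1.5800] k=[9 9 3 2 4 4 4]
t=13: x=[9.0000 8.1300 3.7250 2.4350 3.7100 4.0000 4.0000] k=[10 11 2 2 1 3 4]
t=14: x=[10.1450 9.5500 3.3050 1.8550 1.4350 2.8550 3.8550] k=[12 7 4 2 0 5 1]
t=15: x=[11.2750 7.2900 4.1450 2.0000 1.0150 3.6950 1.5800] k=[11 10 6 4 4 3 3]
t=16: x=[10.8550 9.5650 6.2900 4.2900 3.8550 3.1450 3.0000] k=[13 10 6 7 7 3 3]
t=17: x=[12.5650 9.8550 6.7250 6.8550 6.4200 3.5800 3.0000] k=[12 13 4 5 3 3 5]
t=18: x=[12.1450 11.5500 5.4500 4.5650 3.2900 3.2900 4.7100] k=[13 14 5 7 5 3 4]
t=19: x=[13.1450 12.5500 6.5950 6.4200 5.0000 3.4350 3.8550] k=[12 14 4 8 6 5 4]
t=20: x=[12.2900 12.2600 6.0300 7.1300 6.1450 5.0000 4.1450] k=[9 9 8 10 3 3 7]
t=21: x=[9.0000 8.8550 8.4350 8.6950 4.0150 3.5800 6.4200] k=[10 8 8 9 6 3 4]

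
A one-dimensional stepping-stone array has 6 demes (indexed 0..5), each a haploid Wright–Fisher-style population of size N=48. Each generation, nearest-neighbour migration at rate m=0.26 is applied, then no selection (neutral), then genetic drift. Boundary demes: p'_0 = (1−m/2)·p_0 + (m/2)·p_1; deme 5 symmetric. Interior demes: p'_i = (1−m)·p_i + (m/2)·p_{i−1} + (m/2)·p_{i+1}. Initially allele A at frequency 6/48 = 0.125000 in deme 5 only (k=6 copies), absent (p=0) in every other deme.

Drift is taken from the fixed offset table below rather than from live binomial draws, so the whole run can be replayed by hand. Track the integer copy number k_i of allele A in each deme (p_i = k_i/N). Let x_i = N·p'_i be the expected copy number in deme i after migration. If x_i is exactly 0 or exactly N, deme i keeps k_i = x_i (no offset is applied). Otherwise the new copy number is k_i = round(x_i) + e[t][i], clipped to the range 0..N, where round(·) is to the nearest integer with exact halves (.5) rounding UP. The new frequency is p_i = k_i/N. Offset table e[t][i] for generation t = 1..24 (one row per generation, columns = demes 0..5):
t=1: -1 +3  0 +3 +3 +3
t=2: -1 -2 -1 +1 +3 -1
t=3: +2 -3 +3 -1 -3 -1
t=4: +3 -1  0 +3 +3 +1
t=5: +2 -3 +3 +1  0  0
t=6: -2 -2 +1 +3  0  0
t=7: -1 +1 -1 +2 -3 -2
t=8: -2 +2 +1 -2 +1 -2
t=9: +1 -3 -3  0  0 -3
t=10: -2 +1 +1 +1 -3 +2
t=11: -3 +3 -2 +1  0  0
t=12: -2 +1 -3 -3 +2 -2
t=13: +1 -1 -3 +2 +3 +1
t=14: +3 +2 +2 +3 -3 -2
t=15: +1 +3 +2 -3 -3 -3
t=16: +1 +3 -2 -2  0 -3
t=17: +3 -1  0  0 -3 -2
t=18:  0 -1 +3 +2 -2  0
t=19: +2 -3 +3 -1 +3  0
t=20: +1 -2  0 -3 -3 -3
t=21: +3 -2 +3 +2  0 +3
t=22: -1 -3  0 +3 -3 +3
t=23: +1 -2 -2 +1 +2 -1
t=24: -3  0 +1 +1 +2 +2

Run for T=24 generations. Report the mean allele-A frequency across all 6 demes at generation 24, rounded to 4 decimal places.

0.1042

t=0: k=[0 0 0 0 0 6]
t=1: x=[0.0000 0.0000 0.0000 0.0000 0.7800 5.2200] k=[0 0 0 0 4 8]
t=2: x=[0.0000 0.0000 0.0000 0.5200 4.0000 7.4800] k=[0 0 0 2 7 6]
t=3: x=[0.0000 0.0000 0.2600 2.3900 6.2200 6.1300] k=[0 0 3 1 3 5]
t=4: x=[0.0000 0.3900 2.3500 1.5200 3.0000 4.7400] k=[0 0 2 5 6 6]
t=5: x=[0.0000 0.2600 2.1300 4.7400 5.8700 6.0000] k=[0 0 5 6 6 6]
t=6: x=[0.0000 0.6500 4.4800 5.8700 6.0000 6.0000] k=[0 0 5 9 6 6]
t=7: x=[0.0000 0.6500 4.8700 8.0900 6.3900 6.0000] k=[0 2 4 10 3 4]
t=8: x=[0.2600 2.0000 4.5200 8.3100 4.0400 3.8700] k=[0 4 6 6 5 2]
t=9: x=[0.5200 3.7400 5.7400 5.8700 4.7400 2.3900] k=[2 1 3 6 5 0]
t=10: x=[1.8700 1.3900 3.1300 5.4800 4.4800 0.6500] k=[0 2 4 6 1 3]
t=11: x=[0.2600 2.0000 4.0000 5.0900 1.9100 2.7400] k=[0 5 2 6 2 3]
t=12: x=[0.6500 3.9600 2.9100 4.9600 2.6500 2.8700] k=[0 5 0 2 5 1]
t=13: x=[0.6500 3.7000 0.9100 2.1300 4.0900 1.5200] k=[2 3 0 4 7 3]
t=14: x=[2.1300 2.4800 0.9100 3.8700 6.0900 3.5200] k=[5 4 3 7 3 2]
t=15: x=[4.8700 4.0000 3.6500 5.9600 3.3900 2.1300] k=[6 7 6 3 0 0]
t=16: x=[6.1300 6.7400 5.7400 3.0000 0.3900 0.0000] k=[7 10 4 1 0 0]
t=17: x=[7.3900 8.8300 4.3900 1.2600 0.1300 0.0000] k=[10 8 4 1 0 0]
t=18: x=[9.7400 7.7400 4.1300 1.2600 0.1300 0.0000] k=[10 7 7 3 0 0]
t=19: x=[9.6100 7.3900 6.4800 3.1300 0.3900 0.0000] k=[12 4 9 2 3 0]
t=20: x=[10.9600 5.6900 7.4400 3.0400 2.4800 0.3900] k=[12 4 7 0 0 0]
t=21: x=[10.9600 5.4300 5.7000 0.9100 0.0000 0.0000] k=[14 3 9 3 0 0]
t=22: x=[12.5700 5.2100 7.4400 3.3900 0.3900 0.0000] k=[12 2 7 6 0 0]
t=23: x=[10.7000 3.9500 6.2200 5.3500 0.7800 0.0000] k=[12 2 4 6 3 0]
t=24: x=[10.7000 3.5600 4.0000 5.3500 3.0000 0.3900] k=[8 4 5 6 5 2]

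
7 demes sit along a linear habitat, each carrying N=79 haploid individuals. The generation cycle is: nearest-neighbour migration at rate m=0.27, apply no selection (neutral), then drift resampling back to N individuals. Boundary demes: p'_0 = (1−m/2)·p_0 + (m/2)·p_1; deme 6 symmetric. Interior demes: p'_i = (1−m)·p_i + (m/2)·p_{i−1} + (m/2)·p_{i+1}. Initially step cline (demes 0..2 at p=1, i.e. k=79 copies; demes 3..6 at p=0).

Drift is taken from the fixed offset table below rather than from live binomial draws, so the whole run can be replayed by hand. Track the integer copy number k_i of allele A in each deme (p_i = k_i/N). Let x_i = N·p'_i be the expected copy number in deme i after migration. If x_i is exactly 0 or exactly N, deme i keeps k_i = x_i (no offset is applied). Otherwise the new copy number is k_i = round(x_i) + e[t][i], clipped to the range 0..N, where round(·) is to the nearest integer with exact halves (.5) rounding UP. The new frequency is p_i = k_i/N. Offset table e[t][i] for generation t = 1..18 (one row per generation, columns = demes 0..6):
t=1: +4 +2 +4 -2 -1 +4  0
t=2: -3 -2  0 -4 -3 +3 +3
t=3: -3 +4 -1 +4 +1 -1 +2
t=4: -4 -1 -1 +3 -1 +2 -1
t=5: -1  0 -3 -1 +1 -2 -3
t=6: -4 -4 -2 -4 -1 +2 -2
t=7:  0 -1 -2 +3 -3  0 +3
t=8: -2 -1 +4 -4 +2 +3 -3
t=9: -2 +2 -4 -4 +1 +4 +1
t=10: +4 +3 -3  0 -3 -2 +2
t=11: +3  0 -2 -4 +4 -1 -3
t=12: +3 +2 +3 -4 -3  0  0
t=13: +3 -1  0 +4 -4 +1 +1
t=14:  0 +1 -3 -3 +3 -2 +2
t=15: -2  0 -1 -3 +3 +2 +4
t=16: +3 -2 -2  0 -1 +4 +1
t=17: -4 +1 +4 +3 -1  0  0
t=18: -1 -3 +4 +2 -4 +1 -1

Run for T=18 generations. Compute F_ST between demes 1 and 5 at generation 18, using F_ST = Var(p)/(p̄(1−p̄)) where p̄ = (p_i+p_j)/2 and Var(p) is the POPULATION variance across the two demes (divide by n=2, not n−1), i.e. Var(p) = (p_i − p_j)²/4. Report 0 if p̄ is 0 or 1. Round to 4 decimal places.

t=0: k=[79 79 79 0 0 0 0]
t=1: x=[79.0000 79.0000 68.3350 10.6650 0.0000 0.0000 0.0000] k=[79 79 72 9 0 0 0]
t=2: x=[79.0000 78.0550 64.4400 16.2900 1.2150 0.0000 0.0000] k=[79 76 64 12 0 0 0]
t=3: x=[78.5950 74.7850 58.6000 17.4000 1.6200 0.0000 0.0000] k=[76 79 58 21 3 0 0]
t=4: x=[76.4050 75.7600 55.8400 23.5650 5.0250 0.4050 0.0000] k=[72 75 55 27 4 2 0]
t=5: x=[72.4050 71.8950 53.9200 27.6750 6.8350 2.0000 0.2700] k=[71 72 51 27 8 0 0]
t=6: x=[71.1350 69.0300 50.5950 27.6750 9.4850 1.0800 0.0000] k=[67 65 49 24 8 3 0]
t=7: x=[66.7300 63.1100 47.7850 25.2150 9.4850 3.2700 0.4050] k=[67 62 46 28 6 3 3]
t=8: x=[66.3250 60.5150 45.7300 27.4600 8.5650 3.4050 3.0000] k=[64 60 50 23 11 6 0]
t=9: x=[63.4600 59.1900 47.7050 25.0250 11.9450 5.8650 0.8100] k=[61 61 44 21 13 10 2]
t=10: x=[61.0000 58.7050 43.1900 23.0250 13.6750 9.3250 3.0800] k=[65 62 40 23 11 7 5]
t=11: x=[64.5950 59.4350 40.6750 23.6750 12.0800 7.2700 5.2700] k=[68 59 39 20 16 6 2]
t=12: x=[66.7850 57.5150 39.1350 22.0250 15.1900 6.8100 2.5400] k=[70 60 42 18 12 7 3]
t=13: x=[68.6500 58.9200 41.1900 20.4300 12.1350 7.1350 3.5400] k=[72 58 41 24 8 8 5]
t=14: x=[70.1100 57.5950 41.0000 24.1350 10.1600 7.5950 5.4050] k=[70 59 38 21 13 6 7]
t=15: x=[68.5150 57.6500 38.5400 22.2150 13.1350 7.0800 6.8650] k=[67 58 38 19 16 9 11]
t=16: x=[65.7850 56.5150 38.1350 21.1600 15.4600 10.2150 10.7300] k=[69 55 36 21 14 14 12]
t=17: x=[67.1100 54.3250 36.5400 22.0800 14.9450 13.7300 12.2700] k=[63 55 41 25 14 14 12]
t=18: x=[61.9200 54.1900 40.7300 25.6750 15.4850 13.7300 12.2700] k=[61 51 45 28 11 15 11]

0.2134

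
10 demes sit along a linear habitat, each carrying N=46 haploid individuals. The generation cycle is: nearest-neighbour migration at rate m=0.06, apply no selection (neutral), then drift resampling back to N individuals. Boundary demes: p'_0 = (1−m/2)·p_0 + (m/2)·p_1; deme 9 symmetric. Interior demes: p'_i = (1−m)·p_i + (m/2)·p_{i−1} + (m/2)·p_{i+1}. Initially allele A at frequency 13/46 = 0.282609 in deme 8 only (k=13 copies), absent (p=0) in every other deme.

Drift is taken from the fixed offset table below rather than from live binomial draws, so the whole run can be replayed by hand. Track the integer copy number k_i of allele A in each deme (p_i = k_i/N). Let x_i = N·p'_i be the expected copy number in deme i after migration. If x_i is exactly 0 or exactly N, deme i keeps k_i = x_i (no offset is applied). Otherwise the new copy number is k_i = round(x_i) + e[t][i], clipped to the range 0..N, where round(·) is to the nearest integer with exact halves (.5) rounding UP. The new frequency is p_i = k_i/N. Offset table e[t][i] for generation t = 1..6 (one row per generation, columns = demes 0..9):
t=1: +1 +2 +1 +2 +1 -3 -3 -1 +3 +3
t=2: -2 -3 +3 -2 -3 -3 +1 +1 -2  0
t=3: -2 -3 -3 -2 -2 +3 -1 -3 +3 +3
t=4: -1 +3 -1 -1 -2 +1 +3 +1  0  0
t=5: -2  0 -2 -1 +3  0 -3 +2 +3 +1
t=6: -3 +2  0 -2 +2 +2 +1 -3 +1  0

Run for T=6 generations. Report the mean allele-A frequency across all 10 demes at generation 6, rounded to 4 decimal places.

t=0: k=[0 0 0 0 0 0 0 0 13 0]
t=1: x=[0.0000 0.0000 0.0000 0.0000 0.0000 0.0000 0.0000 0.3900 12.2200 0.3900] k=[0 0 0 0 0 0 0 0 15 3]
t=2: x=[0.0000 0.0000 0.0000 0.0000 0.0000 0.0000 0.0000 0.4500 14.1900 3.3600] k=[0 0 0 0 0 0 0 1 12 3]
t=3: x=[0.0000 0.0000 0.0000 0.0000 0.0000 0.0000 0.0300 1.3000 11.4000 3.2700] k=[0 0 0 0 0 0 0 0 14 6]
t=4: x=[0.0000 0.0000 0.0000 0.0000 0.0000 0.0000 0.0000 0.4200 13.3400 6.2400] k=[0 0 0 0 0 0 0 1 13 6]
t=5: x=[0.0000 0.0000 0.0000 0.0000 0.0000 0.0000 0.0300 1.3300 12.4300 6.2100] k=[0 0 0 0 0 0 0 3 15 7]
t=6: x=[0.0000 0.0000 0.0000 0.0000 0.0000 0.0000 0.0900 3.2700 14.4000 7.2400] k=[0 0 0 0 0 0 1 0 15 7]

0.0500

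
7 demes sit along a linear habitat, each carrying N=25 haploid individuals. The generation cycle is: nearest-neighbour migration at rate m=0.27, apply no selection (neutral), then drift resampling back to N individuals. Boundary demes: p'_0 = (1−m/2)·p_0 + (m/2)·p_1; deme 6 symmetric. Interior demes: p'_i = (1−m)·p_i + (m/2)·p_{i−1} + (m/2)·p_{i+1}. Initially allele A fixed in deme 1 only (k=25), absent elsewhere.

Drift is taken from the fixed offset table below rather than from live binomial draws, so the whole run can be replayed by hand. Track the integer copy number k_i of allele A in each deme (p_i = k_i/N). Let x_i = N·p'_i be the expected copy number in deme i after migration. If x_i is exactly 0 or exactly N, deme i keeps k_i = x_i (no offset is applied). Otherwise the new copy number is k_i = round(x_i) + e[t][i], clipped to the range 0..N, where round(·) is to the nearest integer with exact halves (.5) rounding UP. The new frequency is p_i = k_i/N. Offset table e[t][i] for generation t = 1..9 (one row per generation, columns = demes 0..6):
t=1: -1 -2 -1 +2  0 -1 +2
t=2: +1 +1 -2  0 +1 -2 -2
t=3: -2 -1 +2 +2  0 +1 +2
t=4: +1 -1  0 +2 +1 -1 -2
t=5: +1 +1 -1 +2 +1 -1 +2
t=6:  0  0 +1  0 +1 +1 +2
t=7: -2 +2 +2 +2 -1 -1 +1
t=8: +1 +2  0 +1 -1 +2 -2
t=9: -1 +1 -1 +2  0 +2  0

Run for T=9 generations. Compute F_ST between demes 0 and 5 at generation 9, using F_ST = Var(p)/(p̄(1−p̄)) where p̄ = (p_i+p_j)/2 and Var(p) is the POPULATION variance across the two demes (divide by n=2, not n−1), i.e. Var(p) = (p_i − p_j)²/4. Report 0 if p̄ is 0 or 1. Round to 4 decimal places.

0.0100

t=0: k=[0 25 0 0 0 0 0]
t=1: x=[3.3750 18.2500 3.3750 0.0000 0.0000 0.0000 0.0000] k=[2 16 2 0 0 0 0]
t=2: x=[3.8900 12.2200 3.6200 0.2700 0.0000 0.0000 0.0000] k=[5 13 2 0 0 0 0]
t=3: x=[6.0800 10.4350 3.2150 0.2700 0.0000 0.0000 0.0000] k=[4 9 5 2 0 0 0]
t=4: x=[4.6750 7.7850 5.1350 2.1350 0.2700 0.0000 0.0000] k=[6 7 5 4 1 0 0]
t=5: x=[6.1350 6.5950 5.1350 3.7300 1.2700 0.1350 0.0000] k=[7 8 4 6 2 0 0]
t=6: x=[7.1350 7.3250 4.8100 5.1900 2.2700 0.2700 0.0000] k=[7 7 6 5 3 1 0]
t=7: x=[7.0000 6.8650 6.0000 4.8650 3.0000 1.1350 0.1350] k=[5 9 8 7 2 0 1]
t=8: x=[5.5400 8.3250 8.0000 6.4600 2.4050 0.4050 0.8650] k=[7 10 8 7 1 2 0]
t=9: x=[7.4050 9.3250 8.1350 6.3250 1.9450 1.5950 0.2700] k=[6 10 7 8 2 4 0]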